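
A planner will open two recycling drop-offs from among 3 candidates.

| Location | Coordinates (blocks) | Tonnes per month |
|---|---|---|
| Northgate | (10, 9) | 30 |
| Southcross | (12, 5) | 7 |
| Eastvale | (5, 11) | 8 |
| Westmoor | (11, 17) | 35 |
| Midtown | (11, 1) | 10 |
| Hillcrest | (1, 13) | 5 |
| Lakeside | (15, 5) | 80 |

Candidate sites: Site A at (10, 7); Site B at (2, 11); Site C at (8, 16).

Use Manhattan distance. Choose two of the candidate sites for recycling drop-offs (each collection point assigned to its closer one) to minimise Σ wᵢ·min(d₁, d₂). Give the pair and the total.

{Site A, Site C}, total 972

Evaluate every pair (each demand assigned to the nearer of the two):
  {Site A, Site C}: total = 972
  {Site A, Site B}: total = 1142
  {Site B, Site C}: total = 2174
Best pair: {Site A, Site C} with total 972.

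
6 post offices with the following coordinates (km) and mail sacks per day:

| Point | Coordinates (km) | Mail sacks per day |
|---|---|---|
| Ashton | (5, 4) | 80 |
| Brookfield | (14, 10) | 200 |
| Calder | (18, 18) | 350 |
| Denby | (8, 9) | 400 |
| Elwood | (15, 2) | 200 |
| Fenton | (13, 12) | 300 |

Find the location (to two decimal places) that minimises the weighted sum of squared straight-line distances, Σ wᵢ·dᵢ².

(12.81, 10.60)

The minimiser of Σwᵢ‖p−pᵢ‖² is the weighted centroid p* = (Σwᵢpᵢ)/(Σwᵢ).
Σwᵢ = 1530.
Σwᵢxᵢ = 80·5 + 200·14 + 350·18 + 400·8 + 200·15 + 300·13 = 19600.
Σwᵢyᵢ = 80·4 + 200·10 + 350·18 + 400·9 + 200·2 + 300·12 = 16220.
x* = 19600/1530 = 12.81, y* = 16220/1530 = 10.60.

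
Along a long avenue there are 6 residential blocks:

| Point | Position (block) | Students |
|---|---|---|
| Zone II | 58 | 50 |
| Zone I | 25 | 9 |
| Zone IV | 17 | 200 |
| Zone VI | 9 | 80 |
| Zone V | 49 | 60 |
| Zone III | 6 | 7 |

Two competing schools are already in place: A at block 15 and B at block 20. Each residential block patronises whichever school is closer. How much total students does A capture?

287

The indifferent point is the midpoint (15+20)/2 = 17.5; residential blocks left of it (closer to A at 15) go to A, those right go to B.
  Zone III at 6 (w=7) → A
  Zone VI at 9 (w=80) → A
  Zone IV at 17 (w=200) → A
  Zone I at 25 (w=9) → B
  Zone V at 49 (w=60) → B
  Zone II at 58 (w=50) → B
A captures 287; B captures 119.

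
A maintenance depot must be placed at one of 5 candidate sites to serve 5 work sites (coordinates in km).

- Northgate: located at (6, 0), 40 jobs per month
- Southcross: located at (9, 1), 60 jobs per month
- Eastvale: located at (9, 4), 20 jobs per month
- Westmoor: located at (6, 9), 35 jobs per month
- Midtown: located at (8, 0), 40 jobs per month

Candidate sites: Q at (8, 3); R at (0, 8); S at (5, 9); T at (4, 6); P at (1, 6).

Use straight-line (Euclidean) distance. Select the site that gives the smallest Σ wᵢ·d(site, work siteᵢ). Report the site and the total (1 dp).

Total weighted distance at each candidate:
  Q (8, 3): total = 648.0
  R (0, 8): total = 1946.5
  S (5, 9): total = 1441.4
  T (4, 6): total = 1199.6
  P (1, 6): total = 1616.2
Minimum is at Q with total 648.0 km.

Q, total 648.0 km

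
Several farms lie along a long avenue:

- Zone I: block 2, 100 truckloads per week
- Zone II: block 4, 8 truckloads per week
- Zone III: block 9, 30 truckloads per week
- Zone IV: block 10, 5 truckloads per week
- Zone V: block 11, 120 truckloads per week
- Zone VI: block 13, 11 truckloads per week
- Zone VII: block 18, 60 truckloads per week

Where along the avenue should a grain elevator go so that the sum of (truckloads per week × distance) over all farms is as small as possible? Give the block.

x = 11

For a sum of weighted absolute distances on a line, the optimum is the weighted median (not the mean). Total weight W = 334; half-weight = 167.
Sort by position and accumulate weight:
  block 2 (Zone I, w=100) → cum 100
  block 4 (Zone II, w=8) → cum 108
  block 9 (Zone III, w=30) → cum 138
  block 10 (Zone IV, w=5) → cum 143
  block 11 (Zone V, w=120) → cum 263  ≥ 167 → median here
  block 13 (Zone VI, w=11) → cum 274
  block 18 (Zone VII, w=60) → cum 334
Optimal location: block 11.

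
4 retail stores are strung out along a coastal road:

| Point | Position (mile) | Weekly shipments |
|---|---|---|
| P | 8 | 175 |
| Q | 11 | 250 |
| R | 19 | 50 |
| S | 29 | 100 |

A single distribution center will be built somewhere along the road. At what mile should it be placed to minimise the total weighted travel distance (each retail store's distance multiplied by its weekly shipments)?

For a sum of weighted absolute distances on a line, the optimum is the weighted median (not the mean). Total weight W = 575; half-weight = 287.5.
Sort by position and accumulate weight:
  mile 8 (P, w=175) → cum 175
  mile 11 (Q, w=250) → cum 425  ≥ 287.5 → median here
  mile 19 (R, w=50) → cum 475
  mile 29 (S, w=100) → cum 575
Optimal location: mile 11.

x = 11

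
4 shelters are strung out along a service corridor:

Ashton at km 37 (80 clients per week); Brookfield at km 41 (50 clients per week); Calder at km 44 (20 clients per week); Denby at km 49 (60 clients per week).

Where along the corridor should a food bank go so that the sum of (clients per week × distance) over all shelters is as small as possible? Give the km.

x = 41

For a sum of weighted absolute distances on a line, the optimum is the weighted median (not the mean). Total weight W = 210; half-weight = 105.
Sort by position and accumulate weight:
  km 37 (Ashton, w=80) → cum 80
  km 41 (Brookfield, w=50) → cum 130  ≥ 105 → median here
  km 44 (Calder, w=20) → cum 150
  km 49 (Denby, w=60) → cum 210
Optimal location: km 41.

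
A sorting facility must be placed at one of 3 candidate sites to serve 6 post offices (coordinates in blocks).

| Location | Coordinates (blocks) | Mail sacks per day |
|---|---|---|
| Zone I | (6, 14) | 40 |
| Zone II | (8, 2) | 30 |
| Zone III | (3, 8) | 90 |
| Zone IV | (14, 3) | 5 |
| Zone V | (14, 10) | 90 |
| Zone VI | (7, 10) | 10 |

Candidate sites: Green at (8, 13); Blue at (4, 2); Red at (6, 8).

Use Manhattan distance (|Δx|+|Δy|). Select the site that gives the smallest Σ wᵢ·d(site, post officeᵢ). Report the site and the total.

Red, total 1745 blocks

Total weighted distance at each candidate:
  Green (8, 13): total = 2280
  Blue (4, 2): total = 3095
  Red (6, 8): total = 1745
Minimum is at Red with total 1745 blocks.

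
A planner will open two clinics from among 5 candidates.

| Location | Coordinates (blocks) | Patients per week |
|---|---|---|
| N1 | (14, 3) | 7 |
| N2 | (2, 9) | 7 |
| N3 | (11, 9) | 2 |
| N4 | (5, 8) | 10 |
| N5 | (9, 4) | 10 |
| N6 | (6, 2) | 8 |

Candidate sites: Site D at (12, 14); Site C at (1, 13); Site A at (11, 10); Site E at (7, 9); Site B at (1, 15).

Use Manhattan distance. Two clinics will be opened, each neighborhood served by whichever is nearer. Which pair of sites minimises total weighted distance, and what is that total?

{Site A, Site E}, total 271

Evaluate every pair (each demand assigned to the nearer of the two):
  {Site A, Site E}: total = 271
  {Site D, Site E}: total = 298
  {Site C, Site E}: total = 298
  {Site E, Site B}: total = 298
  {Site C, Site A}: total = 371
  {Site A, Site B}: total = 385
  {Site D, Site A}: total = 406
  {Site D, Site C}: total = 486
  {Site D, Site B}: total = 536
  {Site C, Site B}: total = 612
Best pair: {Site A, Site E} with total 271.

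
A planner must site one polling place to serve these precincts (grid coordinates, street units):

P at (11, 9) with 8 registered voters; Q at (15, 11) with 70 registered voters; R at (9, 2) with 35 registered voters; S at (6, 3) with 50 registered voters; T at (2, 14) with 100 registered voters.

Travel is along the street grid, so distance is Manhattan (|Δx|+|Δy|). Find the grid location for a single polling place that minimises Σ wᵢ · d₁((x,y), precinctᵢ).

(6, 11)

Manhattan distance separates: Σwᵢ(|x−xᵢ|+|y−yᵢ|) = Σwᵢ|x−xᵢ| + Σwᵢ|y−yᵢ|, so x and y are optimised independently as 1-D weighted medians.
Total weight W = 263; half = 131.5.
x-coordinate, sorted with cumulative weight:
  x=2 (T, w=100) cum 100
  x=6 (S, w=50) cum 150  ← median
  x=9 (R, w=35) cum 185
  x=11 (P, w=8) cum 193
  x=15 (Q, w=70) cum 263
⇒ x* = 6
y-coordinate, sorted with cumulative weight:
  y=2 (R, w=35) cum 35
  y=3 (S, w=50) cum 85
  y=9 (P, w=8) cum 93
  y=11 (Q, w=70) cum 163  ← median
  y=14 (T, w=100) cum 263
⇒ y* = 11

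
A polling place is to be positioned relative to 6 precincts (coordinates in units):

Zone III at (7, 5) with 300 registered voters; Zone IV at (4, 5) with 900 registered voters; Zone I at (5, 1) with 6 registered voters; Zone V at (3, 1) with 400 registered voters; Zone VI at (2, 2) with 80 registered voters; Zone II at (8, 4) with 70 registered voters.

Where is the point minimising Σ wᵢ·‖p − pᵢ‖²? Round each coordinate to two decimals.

(4.36, 3.90)

The minimiser of Σwᵢ‖p−pᵢ‖² is the weighted centroid p* = (Σwᵢpᵢ)/(Σwᵢ).
Σwᵢ = 1756.
Σwᵢxᵢ = 300·7 + 900·4 + 6·5 + 400·3 + 80·2 + 70·8 = 7650.
Σwᵢyᵢ = 300·5 + 900·5 + 6·1 + 400·1 + 80·2 + 70·4 = 6846.
x* = 7650/1756 = 4.36, y* = 6846/1756 = 3.90.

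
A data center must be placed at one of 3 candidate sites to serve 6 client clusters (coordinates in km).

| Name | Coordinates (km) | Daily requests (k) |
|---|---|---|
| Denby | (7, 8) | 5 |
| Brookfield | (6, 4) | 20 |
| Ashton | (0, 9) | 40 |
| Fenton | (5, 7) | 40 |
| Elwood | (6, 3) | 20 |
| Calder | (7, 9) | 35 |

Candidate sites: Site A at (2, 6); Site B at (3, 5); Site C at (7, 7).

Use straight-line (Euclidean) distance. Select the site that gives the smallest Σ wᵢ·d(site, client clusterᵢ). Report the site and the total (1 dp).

Site C, total 591.9 km

Total weighted distance at each candidate:
  Site A (2, 6): total = 691.2
  Site B (3, 5): total = 671.5
  Site C (7, 7): total = 591.9
Minimum is at Site C with total 591.9 km.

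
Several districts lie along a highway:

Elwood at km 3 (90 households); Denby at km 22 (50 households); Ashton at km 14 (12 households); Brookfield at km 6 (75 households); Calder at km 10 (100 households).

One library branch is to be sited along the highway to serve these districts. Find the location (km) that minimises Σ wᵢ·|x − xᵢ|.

For a sum of weighted absolute distances on a line, the optimum is the weighted median (not the mean). Total weight W = 327; half-weight = 163.5.
Sort by position and accumulate weight:
  km 3 (Elwood, w=90) → cum 90
  km 6 (Brookfield, w=75) → cum 165  ≥ 163.5 → median here
  km 10 (Calder, w=100) → cum 265
  km 14 (Ashton, w=12) → cum 277
  km 22 (Denby, w=50) → cum 327
Optimal location: km 6.

x = 6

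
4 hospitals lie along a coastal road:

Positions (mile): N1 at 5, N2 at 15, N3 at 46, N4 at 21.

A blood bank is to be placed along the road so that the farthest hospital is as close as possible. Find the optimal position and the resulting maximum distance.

The 1-center on a line is the midpoint of the two extreme points: leftmost at 5, rightmost at 46.
Optimal location = (5 + 46)/2 = 25.5; maximum distance = (46 − 5)/2 = 20.5.

location 25.5, max distance 20.5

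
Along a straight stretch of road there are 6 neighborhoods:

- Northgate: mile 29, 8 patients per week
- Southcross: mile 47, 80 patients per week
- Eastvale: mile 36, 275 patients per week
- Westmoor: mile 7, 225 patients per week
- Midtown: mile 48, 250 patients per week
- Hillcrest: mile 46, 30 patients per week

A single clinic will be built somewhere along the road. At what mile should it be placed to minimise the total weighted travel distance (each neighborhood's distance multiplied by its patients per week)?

For a sum of weighted absolute distances on a line, the optimum is the weighted median (not the mean). Total weight W = 868; half-weight = 434.
Sort by position and accumulate weight:
  mile 7 (Westmoor, w=225) → cum 225
  mile 29 (Northgate, w=8) → cum 233
  mile 36 (Eastvale, w=275) → cum 508  ≥ 434 → median here
  mile 46 (Hillcrest, w=30) → cum 538
  mile 47 (Southcross, w=80) → cum 618
  mile 48 (Midtown, w=250) → cum 868
Optimal location: mile 36.

x = 36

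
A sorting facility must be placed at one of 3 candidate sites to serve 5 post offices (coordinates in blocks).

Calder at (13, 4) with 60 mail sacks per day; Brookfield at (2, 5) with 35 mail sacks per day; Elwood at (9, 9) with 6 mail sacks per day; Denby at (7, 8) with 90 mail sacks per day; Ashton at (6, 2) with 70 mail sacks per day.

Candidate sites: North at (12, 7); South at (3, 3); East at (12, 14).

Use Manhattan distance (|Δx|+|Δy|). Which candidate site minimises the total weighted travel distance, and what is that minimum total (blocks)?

Total weighted distance at each candidate:
  North (12, 7): total = 2000
  South (3, 3): total = 1927
  East (12, 14): total = 3623
Minimum is at South with total 1927 blocks.

South, total 1927 blocks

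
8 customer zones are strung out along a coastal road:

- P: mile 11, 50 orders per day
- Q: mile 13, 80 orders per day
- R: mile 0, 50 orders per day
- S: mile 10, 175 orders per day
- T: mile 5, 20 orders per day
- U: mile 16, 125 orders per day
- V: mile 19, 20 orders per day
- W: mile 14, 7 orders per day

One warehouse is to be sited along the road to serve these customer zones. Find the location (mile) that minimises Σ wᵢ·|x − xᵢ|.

x = 11

For a sum of weighted absolute distances on a line, the optimum is the weighted median (not the mean). Total weight W = 527; half-weight = 263.5.
Sort by position and accumulate weight:
  mile 0 (R, w=50) → cum 50
  mile 5 (T, w=20) → cum 70
  mile 10 (S, w=175) → cum 245
  mile 11 (P, w=50) → cum 295  ≥ 263.5 → median here
  mile 13 (Q, w=80) → cum 375
  mile 14 (W, w=7) → cum 382
  mile 16 (U, w=125) → cum 507
  mile 19 (V, w=20) → cum 527
Optimal location: mile 11.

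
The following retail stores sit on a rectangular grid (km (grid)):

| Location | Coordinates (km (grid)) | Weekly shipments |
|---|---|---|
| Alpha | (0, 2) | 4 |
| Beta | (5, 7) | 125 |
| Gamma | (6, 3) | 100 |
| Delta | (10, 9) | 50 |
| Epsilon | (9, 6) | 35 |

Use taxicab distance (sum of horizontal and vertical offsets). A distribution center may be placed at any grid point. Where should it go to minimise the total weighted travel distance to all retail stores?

(6, 7)

Manhattan distance separates: Σwᵢ(|x−xᵢ|+|y−yᵢ|) = Σwᵢ|x−xᵢ| + Σwᵢ|y−yᵢ|, so x and y are optimised independently as 1-D weighted medians.
Total weight W = 314; half = 157.
x-coordinate, sorted with cumulative weight:
  x=0 (Alpha, w=4) cum 4
  x=5 (Beta, w=125) cum 129
  x=6 (Gamma, w=100) cum 229  ← median
  x=9 (Epsilon, w=35) cum 264
  x=10 (Delta, w=50) cum 314
⇒ x* = 6
y-coordinate, sorted with cumulative weight:
  y=2 (Alpha, w=4) cum 4
  y=3 (Gamma, w=100) cum 104
  y=6 (Epsilon, w=35) cum 139
  y=7 (Beta, w=125) cum 264  ← median
  y=9 (Delta, w=50) cum 314
⇒ y* = 7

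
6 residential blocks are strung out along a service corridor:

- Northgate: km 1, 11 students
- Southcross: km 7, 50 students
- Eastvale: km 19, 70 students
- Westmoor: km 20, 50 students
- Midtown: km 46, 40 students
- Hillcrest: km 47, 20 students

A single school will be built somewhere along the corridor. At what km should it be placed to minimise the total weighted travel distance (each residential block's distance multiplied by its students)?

For a sum of weighted absolute distances on a line, the optimum is the weighted median (not the mean). Total weight W = 241; half-weight = 120.5.
Sort by position and accumulate weight:
  km 1 (Northgate, w=11) → cum 11
  km 7 (Southcross, w=50) → cum 61
  km 19 (Eastvale, w=70) → cum 131  ≥ 120.5 → median here
  km 20 (Westmoor, w=50) → cum 181
  km 46 (Midtown, w=40) → cum 221
  km 47 (Hillcrest, w=20) → cum 241
Optimal location: km 19.

x = 19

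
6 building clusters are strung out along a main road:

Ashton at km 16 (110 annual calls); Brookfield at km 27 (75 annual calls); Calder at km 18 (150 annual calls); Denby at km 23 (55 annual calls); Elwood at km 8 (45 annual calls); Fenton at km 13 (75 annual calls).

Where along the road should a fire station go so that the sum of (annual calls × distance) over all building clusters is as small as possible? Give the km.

x = 18

For a sum of weighted absolute distances on a line, the optimum is the weighted median (not the mean). Total weight W = 510; half-weight = 255.
Sort by position and accumulate weight:
  km 8 (Elwood, w=45) → cum 45
  km 13 (Fenton, w=75) → cum 120
  km 16 (Ashton, w=110) → cum 230
  km 18 (Calder, w=150) → cum 380  ≥ 255 → median here
  km 23 (Denby, w=55) → cum 435
  km 27 (Brookfield, w=75) → cum 510
Optimal location: km 18.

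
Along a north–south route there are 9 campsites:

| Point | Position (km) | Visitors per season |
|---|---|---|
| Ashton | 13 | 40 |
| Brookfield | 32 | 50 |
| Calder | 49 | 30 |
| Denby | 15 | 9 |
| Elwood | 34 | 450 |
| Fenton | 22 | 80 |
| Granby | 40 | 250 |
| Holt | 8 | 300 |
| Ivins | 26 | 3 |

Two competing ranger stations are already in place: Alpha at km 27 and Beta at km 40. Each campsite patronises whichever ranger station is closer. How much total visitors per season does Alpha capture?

482

The indifferent point is the midpoint (27+40)/2 = 33.5; campsites left of it (closer to Alpha at 27) go to Alpha, those right go to Beta.
  Holt at 8 (w=300) → Alpha
  Ashton at 13 (w=40) → Alpha
  Denby at 15 (w=9) → Alpha
  Fenton at 22 (w=80) → Alpha
  Ivins at 26 (w=3) → Alpha
  Brookfield at 32 (w=50) → Alpha
  Elwood at 34 (w=450) → Beta
  Granby at 40 (w=250) → Beta
  Calder at 49 (w=30) → Beta
Alpha captures 482; Beta captures 730.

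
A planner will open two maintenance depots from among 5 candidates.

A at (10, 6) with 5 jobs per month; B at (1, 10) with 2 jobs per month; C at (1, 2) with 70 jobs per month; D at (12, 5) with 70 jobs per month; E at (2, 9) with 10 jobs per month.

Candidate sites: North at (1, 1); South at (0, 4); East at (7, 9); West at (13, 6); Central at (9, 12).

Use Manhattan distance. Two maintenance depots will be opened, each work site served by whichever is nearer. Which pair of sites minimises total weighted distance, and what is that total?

Evaluate every pair (each demand assigned to the nearer of the two):
  {North, West}: total = 333
  {South, West}: total = 449
  {North, East}: total = 794
  {North, Central}: total = 913
  {South, East}: total = 934
  {South, Central}: total = 1029
  {North, South}: total = 1124
  {East, West}: total = 1129
  {West, Central}: total = 1395
  {East, Central}: total = 1634
Best pair: {North, West} with total 333.

{North, West}, total 333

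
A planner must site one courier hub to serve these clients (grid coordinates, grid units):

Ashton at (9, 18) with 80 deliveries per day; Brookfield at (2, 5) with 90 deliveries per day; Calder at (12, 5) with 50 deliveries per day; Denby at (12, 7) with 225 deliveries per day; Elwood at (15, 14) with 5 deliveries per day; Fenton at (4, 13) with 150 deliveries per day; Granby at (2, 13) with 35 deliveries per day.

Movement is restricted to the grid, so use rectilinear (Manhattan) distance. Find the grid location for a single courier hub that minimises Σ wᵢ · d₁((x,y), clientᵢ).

Manhattan distance separates: Σwᵢ(|x−xᵢ|+|y−yᵢ|) = Σwᵢ|x−xᵢ| + Σwᵢ|y−yᵢ|, so x and y are optimised independently as 1-D weighted medians.
Total weight W = 635; half = 317.5.
x-coordinate, sorted with cumulative weight:
  x=2 (Brookfield, w=90) cum 90
  x=2 (Granby, w=35) cum 125
  x=4 (Fenton, w=150) cum 275
  x=9 (Ashton, w=80) cum 355  ← median
  x=12 (Calder, w=50) cum 405
  x=12 (Denby, w=225) cum 630
  x=15 (Elwood, w=5) cum 635
⇒ x* = 9
y-coordinate, sorted with cumulative weight:
  y=5 (Brookfield, w=90) cum 90
  y=5 (Calder, w=50) cum 140
  y=7 (Denby, w=225) cum 365  ← median
  y=13 (Fenton, w=150) cum 515
  y=13 (Granby, w=35) cum 550
  y=14 (Elwood, w=5) cum 555
  y=18 (Ashton, w=80) cum 635
⇒ y* = 7

(9, 7)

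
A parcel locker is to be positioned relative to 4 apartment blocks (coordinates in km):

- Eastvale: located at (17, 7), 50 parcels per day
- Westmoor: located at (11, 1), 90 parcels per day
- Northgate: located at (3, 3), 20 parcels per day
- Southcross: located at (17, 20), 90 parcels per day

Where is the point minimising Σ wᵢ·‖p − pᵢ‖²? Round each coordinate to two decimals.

(13.72, 9.20)

The minimiser of Σwᵢ‖p−pᵢ‖² is the weighted centroid p* = (Σwᵢpᵢ)/(Σwᵢ).
Σwᵢ = 250.
Σwᵢxᵢ = 50·17 + 90·11 + 20·3 + 90·17 = 3430.
Σwᵢyᵢ = 50·7 + 90·1 + 20·3 + 90·20 = 2300.
x* = 3430/250 = 13.72, y* = 2300/250 = 9.20.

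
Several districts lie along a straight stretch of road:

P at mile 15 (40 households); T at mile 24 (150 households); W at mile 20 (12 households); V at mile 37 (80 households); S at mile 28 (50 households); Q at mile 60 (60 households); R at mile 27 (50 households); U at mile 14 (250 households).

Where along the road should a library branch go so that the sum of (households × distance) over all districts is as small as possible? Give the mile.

For a sum of weighted absolute distances on a line, the optimum is the weighted median (not the mean). Total weight W = 692; half-weight = 346.
Sort by position and accumulate weight:
  mile 14 (U, w=250) → cum 250
  mile 15 (P, w=40) → cum 290
  mile 20 (W, w=12) → cum 302
  mile 24 (T, w=150) → cum 452  ≥ 346 → median here
  mile 27 (R, w=50) → cum 502
  mile 28 (S, w=50) → cum 552
  mile 37 (V, w=80) → cum 632
  mile 60 (Q, w=60) → cum 692
Optimal location: mile 24.

x = 24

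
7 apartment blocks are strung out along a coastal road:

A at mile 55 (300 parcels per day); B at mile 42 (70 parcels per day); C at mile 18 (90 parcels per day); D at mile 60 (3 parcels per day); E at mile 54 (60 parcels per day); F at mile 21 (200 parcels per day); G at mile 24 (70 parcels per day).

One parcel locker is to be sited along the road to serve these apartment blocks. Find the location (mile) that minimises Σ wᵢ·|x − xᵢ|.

x = 42

For a sum of weighted absolute distances on a line, the optimum is the weighted median (not the mean). Total weight W = 793; half-weight = 396.5.
Sort by position and accumulate weight:
  mile 18 (C, w=90) → cum 90
  mile 21 (F, w=200) → cum 290
  mile 24 (G, w=70) → cum 360
  mile 42 (B, w=70) → cum 430  ≥ 396.5 → median here
  mile 54 (E, w=60) → cum 490
  mile 55 (A, w=300) → cum 790
  mile 60 (D, w=3) → cum 793
Optimal location: mile 42.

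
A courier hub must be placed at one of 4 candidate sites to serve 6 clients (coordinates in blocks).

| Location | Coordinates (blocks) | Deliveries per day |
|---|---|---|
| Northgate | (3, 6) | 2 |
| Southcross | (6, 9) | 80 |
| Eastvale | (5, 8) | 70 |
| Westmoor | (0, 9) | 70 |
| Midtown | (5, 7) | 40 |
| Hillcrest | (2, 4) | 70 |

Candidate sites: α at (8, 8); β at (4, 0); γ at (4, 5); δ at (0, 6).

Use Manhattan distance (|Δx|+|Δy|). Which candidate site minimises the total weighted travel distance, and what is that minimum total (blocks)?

γ, total 1654 blocks

Total weighted distance at each candidate:
  α (8, 8): total = 1954
  β (4, 0): total = 3174
  γ (4, 5): total = 1654
  δ (0, 6): total = 1946
Minimum is at γ with total 1654 blocks.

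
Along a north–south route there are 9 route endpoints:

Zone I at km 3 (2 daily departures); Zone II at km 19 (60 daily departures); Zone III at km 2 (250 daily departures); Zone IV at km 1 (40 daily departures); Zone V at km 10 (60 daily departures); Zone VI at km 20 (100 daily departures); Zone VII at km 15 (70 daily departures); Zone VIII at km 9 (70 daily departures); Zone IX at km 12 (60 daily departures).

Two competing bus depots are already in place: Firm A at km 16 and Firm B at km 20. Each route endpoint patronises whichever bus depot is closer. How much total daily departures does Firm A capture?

552

The indifferent point is the midpoint (16+20)/2 = 18; route endpoints left of it (closer to Firm A at 16) go to Firm A, those right go to Firm B.
  Zone IV at 1 (w=40) → Firm A
  Zone III at 2 (w=250) → Firm A
  Zone I at 3 (w=2) → Firm A
  Zone VIII at 9 (w=70) → Firm A
  Zone V at 10 (w=60) → Firm A
  Zone IX at 12 (w=60) → Firm A
  Zone VII at 15 (w=70) → Firm A
  Zone II at 19 (w=60) → Firm B
  Zone VI at 20 (w=100) → Firm B
Firm A captures 552; Firm B captures 160.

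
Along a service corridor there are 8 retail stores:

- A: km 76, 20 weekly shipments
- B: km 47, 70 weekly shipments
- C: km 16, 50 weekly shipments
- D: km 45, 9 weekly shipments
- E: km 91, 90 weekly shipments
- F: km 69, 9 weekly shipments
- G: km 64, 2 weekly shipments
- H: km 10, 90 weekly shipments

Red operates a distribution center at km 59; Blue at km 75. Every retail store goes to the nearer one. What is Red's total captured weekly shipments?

221

The indifferent point is the midpoint (59+75)/2 = 67; retail stores left of it (closer to Red at 59) go to Red, those right go to Blue.
  H at 10 (w=90) → Red
  C at 16 (w=50) → Red
  D at 45 (w=9) → Red
  B at 47 (w=70) → Red
  G at 64 (w=2) → Red
  F at 69 (w=9) → Blue
  A at 76 (w=20) → Blue
  E at 91 (w=90) → Blue
Red captures 221; Blue captures 119.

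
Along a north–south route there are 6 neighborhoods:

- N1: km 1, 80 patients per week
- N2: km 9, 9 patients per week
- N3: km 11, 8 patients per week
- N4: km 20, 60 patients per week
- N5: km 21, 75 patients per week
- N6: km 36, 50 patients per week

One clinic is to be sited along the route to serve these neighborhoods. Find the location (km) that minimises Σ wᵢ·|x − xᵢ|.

x = 20

For a sum of weighted absolute distances on a line, the optimum is the weighted median (not the mean). Total weight W = 282; half-weight = 141.
Sort by position and accumulate weight:
  km 1 (N1, w=80) → cum 80
  km 9 (N2, w=9) → cum 89
  km 11 (N3, w=8) → cum 97
  km 20 (N4, w=60) → cum 157  ≥ 141 → median here
  km 21 (N5, w=75) → cum 232
  km 36 (N6, w=50) → cum 282
Optimal location: km 20.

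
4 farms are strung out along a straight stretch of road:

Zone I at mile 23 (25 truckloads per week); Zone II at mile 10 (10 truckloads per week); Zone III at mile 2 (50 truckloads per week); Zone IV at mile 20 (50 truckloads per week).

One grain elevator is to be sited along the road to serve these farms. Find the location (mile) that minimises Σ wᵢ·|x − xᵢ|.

For a sum of weighted absolute distances on a line, the optimum is the weighted median (not the mean). Total weight W = 135; half-weight = 67.5.
Sort by position and accumulate weight:
  mile 2 (Zone III, w=50) → cum 50
  mile 10 (Zone II, w=10) → cum 60
  mile 20 (Zone IV, w=50) → cum 110  ≥ 67.5 → median here
  mile 23 (Zone I, w=25) → cum 135
Optimal location: mile 20.

x = 20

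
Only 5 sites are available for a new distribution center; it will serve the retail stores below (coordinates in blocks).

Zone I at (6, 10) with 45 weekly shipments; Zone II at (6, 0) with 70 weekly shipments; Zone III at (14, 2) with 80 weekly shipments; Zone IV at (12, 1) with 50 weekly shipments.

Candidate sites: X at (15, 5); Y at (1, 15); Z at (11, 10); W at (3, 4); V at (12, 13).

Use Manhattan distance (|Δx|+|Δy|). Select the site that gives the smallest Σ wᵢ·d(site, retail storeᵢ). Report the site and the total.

Total weighted distance at each candidate:
  X (15, 5): total = 2280
  Y (1, 15): total = 5180
  Z (11, 10): total = 2655
  W (3, 4): total = 2535
  V (12, 13): total = 3375
Minimum is at X with total 2280 blocks.

X, total 2280 blocks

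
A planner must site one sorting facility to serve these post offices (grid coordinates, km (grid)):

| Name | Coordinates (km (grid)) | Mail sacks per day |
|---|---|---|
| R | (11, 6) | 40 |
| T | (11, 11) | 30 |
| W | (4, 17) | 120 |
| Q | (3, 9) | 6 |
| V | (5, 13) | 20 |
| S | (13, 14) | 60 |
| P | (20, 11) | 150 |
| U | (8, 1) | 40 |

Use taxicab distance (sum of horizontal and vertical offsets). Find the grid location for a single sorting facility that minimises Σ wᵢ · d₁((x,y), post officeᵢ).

(11, 11)

Manhattan distance separates: Σwᵢ(|x−xᵢ|+|y−yᵢ|) = Σwᵢ|x−xᵢ| + Σwᵢ|y−yᵢ|, so x and y are optimised independently as 1-D weighted medians.
Total weight W = 466; half = 233.
x-coordinate, sorted with cumulative weight:
  x=3 (Q, w=6) cum 6
  x=4 (W, w=120) cum 126
  x=5 (V, w=20) cum 146
  x=8 (U, w=40) cum 186
  x=11 (R, w=40) cum 226
  x=11 (T, w=30) cum 256  ← median
  x=13 (S, w=60) cum 316
  x=20 (P, w=150) cum 466
⇒ x* = 11
y-coordinate, sorted with cumulative weight:
  y=1 (U, w=40) cum 40
  y=6 (R, w=40) cum 80
  y=9 (Q, w=6) cum 86
  y=11 (T, w=30) cum 116
  y=11 (P, w=150) cum 266  ← median
  y=13 (V, w=20) cum 286
  y=14 (S, w=60) cum 346
  y=17 (W, w=120) cum 466
⇒ y* = 11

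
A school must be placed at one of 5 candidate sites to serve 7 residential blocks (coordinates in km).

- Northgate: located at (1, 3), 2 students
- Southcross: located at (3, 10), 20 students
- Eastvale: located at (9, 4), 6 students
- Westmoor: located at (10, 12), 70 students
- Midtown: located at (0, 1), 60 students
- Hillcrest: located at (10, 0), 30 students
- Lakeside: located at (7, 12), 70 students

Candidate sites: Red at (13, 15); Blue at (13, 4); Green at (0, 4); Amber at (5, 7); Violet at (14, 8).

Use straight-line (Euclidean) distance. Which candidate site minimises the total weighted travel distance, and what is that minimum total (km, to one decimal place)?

Amber, total 1712.0 km

Total weighted distance at each candidate:
  Red (13, 15): total = 2699.5
  Blue (13, 4): total = 2529.9
  Green (0, 4): total = 2334.6
  Amber (5, 7): total = 1712.0
  Violet (14, 8): total = 2457.7
Minimum is at Amber with total 1712.0 km.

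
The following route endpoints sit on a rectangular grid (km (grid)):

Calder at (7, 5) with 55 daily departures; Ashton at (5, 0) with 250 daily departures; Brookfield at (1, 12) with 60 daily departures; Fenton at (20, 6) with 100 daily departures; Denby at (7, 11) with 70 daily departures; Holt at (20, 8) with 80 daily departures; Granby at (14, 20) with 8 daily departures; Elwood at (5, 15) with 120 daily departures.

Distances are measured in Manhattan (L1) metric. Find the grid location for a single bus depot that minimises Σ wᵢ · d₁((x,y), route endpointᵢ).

(5, 6)

Manhattan distance separates: Σwᵢ(|x−xᵢ|+|y−yᵢ|) = Σwᵢ|x−xᵢ| + Σwᵢ|y−yᵢ|, so x and y are optimised independently as 1-D weighted medians.
Total weight W = 743; half = 371.5.
x-coordinate, sorted with cumulative weight:
  x=1 (Brookfield, w=60) cum 60
  x=5 (Ashton, w=250) cum 310
  x=5 (Elwood, w=120) cum 430  ← median
  x=7 (Calder, w=55) cum 485
  x=7 (Denby, w=70) cum 555
  x=14 (Granby, w=8) cum 563
  x=20 (Fenton, w=100) cum 663
  x=20 (Holt, w=80) cum 743
⇒ x* = 5
y-coordinate, sorted with cumulative weight:
  y=0 (Ashton, w=250) cum 250
  y=5 (Calder, w=55) cum 305
  y=6 (Fenton, w=100) cum 405  ← median
  y=8 (Holt, w=80) cum 485
  y=11 (Denby, w=70) cum 555
  y=12 (Brookfield, w=60) cum 615
  y=15 (Elwood, w=120) cum 735
  y=20 (Granby, w=8) cum 743
⇒ y* = 6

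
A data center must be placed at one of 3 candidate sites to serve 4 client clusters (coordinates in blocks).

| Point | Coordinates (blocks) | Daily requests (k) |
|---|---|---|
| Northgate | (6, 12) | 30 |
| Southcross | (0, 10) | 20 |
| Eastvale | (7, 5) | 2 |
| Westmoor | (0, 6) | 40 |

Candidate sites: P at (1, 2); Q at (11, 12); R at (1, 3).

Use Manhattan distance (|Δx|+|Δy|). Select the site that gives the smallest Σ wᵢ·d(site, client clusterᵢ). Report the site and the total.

R, total 756 blocks

Total weighted distance at each candidate:
  P (1, 2): total = 848
  Q (11, 12): total = 1112
  R (1, 3): total = 756
Minimum is at R with total 756 blocks.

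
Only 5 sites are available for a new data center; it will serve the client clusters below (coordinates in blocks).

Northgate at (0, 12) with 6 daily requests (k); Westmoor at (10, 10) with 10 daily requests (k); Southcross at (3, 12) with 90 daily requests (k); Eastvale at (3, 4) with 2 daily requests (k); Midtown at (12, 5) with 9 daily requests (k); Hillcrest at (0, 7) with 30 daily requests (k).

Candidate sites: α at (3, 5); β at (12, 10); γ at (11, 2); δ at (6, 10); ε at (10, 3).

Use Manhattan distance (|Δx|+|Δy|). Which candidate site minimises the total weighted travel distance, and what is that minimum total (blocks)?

Total weighted distance at each candidate:
  α (3, 5): total = 1043
  β (12, 10): total = 1619
  γ (11, 2): total = 2372
  δ (6, 10): total = 925
  ε (10, 3): total = 2096
Minimum is at δ with total 925 blocks.

δ, total 925 blocks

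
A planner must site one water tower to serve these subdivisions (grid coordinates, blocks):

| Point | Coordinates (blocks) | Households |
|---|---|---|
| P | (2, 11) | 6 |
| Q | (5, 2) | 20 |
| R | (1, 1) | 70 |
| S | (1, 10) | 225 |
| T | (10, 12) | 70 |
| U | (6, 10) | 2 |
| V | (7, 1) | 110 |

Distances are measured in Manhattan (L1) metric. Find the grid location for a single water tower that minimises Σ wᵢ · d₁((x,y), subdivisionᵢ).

(1, 10)

Manhattan distance separates: Σwᵢ(|x−xᵢ|+|y−yᵢ|) = Σwᵢ|x−xᵢ| + Σwᵢ|y−yᵢ|, so x and y are optimised independently as 1-D weighted medians.
Total weight W = 503; half = 251.5.
x-coordinate, sorted with cumulative weight:
  x=1 (R, w=70) cum 70
  x=1 (S, w=225) cum 295  ← median
  x=2 (P, w=6) cum 301
  x=5 (Q, w=20) cum 321
  x=6 (U, w=2) cum 323
  x=7 (V, w=110) cum 433
  x=10 (T, w=70) cum 503
⇒ x* = 1
y-coordinate, sorted with cumulative weight:
  y=1 (R, w=70) cum 70
  y=1 (V, w=110) cum 180
  y=2 (Q, w=20) cum 200
  y=10 (S, w=225) cum 425  ← median
  y=10 (U, w=2) cum 427
  y=11 (P, w=6) cum 433
  y=12 (T, w=70) cum 503
⇒ y* = 10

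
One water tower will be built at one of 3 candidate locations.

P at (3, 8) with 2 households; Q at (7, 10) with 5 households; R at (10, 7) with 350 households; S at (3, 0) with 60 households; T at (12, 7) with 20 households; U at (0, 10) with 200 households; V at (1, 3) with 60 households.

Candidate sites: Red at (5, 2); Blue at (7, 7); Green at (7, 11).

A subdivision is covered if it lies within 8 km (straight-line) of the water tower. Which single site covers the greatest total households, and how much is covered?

Blue, covering 637

Coverage radius r = 8 km; a point is covered iff (Δx)²+(Δy)² ≤ 8² = 64.
  Red (5, 2): covers {P, R, S, V} → 472
  Blue (7, 7): covers {P, Q, R, T, U, V} → 637
  Green (7, 11): covers {P, Q, R, T, U} → 577
Maximum coverage at Blue: 637 households.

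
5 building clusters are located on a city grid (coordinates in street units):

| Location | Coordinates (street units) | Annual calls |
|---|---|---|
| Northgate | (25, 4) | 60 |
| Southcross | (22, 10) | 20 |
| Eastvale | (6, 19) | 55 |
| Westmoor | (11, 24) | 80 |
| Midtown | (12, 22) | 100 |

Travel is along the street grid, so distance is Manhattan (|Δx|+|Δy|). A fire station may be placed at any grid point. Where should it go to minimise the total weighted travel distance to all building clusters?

(12, 22)

Manhattan distance separates: Σwᵢ(|x−xᵢ|+|y−yᵢ|) = Σwᵢ|x−xᵢ| + Σwᵢ|y−yᵢ|, so x and y are optimised independently as 1-D weighted medians.
Total weight W = 315; half = 157.5.
x-coordinate, sorted with cumulative weight:
  x=6 (Eastvale, w=55) cum 55
  x=11 (Westmoor, w=80) cum 135
  x=12 (Midtown, w=100) cum 235  ← median
  x=22 (Southcross, w=20) cum 255
  x=25 (Northgate, w=60) cum 315
⇒ x* = 12
y-coordinate, sorted with cumulative weight:
  y=4 (Northgate, w=60) cum 60
  y=10 (Southcross, w=20) cum 80
  y=19 (Eastvale, w=55) cum 135
  y=22 (Midtown, w=100) cum 235  ← median
  y=24 (Westmoor, w=80) cum 315
⇒ y* = 22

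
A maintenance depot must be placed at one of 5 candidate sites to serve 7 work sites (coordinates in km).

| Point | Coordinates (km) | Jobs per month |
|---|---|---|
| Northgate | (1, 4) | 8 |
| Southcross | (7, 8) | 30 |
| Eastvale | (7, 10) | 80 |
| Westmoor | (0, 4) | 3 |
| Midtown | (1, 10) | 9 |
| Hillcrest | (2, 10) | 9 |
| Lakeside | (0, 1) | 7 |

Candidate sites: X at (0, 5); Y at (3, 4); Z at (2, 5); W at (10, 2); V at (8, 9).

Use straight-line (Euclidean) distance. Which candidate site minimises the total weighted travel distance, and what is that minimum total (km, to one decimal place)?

V, total 450.3 km

Total weighted distance at each candidate:
  X (0, 5): total = 1053.3
  Y (3, 4): total = 913.0
  Z (2, 5): total = 880.8
  W (10, 2): total = 1269.7
  V (8, 9): total = 450.3
Minimum is at V with total 450.3 km.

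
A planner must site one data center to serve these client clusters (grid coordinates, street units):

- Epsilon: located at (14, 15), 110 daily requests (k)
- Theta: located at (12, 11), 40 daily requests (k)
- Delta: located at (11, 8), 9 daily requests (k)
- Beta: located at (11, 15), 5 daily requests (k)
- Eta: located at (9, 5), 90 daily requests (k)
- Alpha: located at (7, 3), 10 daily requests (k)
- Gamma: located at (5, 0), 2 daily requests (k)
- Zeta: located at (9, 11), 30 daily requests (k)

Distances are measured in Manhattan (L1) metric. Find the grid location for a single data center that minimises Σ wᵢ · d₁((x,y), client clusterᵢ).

(12, 11)

Manhattan distance separates: Σwᵢ(|x−xᵢ|+|y−yᵢ|) = Σwᵢ|x−xᵢ| + Σwᵢ|y−yᵢ|, so x and y are optimised independently as 1-D weighted medians.
Total weight W = 296; half = 148.
x-coordinate, sorted with cumulative weight:
  x=5 (Gamma, w=2) cum 2
  x=7 (Alpha, w=10) cum 12
  x=9 (Eta, w=90) cum 102
  x=9 (Zeta, w=30) cum 132
  x=11 (Delta, w=9) cum 141
  x=11 (Beta, w=5) cum 146
  x=12 (Theta, w=40) cum 186  ← median
  x=14 (Epsilon, w=110) cum 296
⇒ x* = 12
y-coordinate, sorted with cumulative weight:
  y=0 (Gamma, w=2) cum 2
  y=3 (Alpha, w=10) cum 12
  y=5 (Eta, w=90) cum 102
  y=8 (Delta, w=9) cum 111
  y=11 (Theta, w=40) cum 151  ← median
  y=11 (Zeta, w=30) cum 181
  y=15 (Epsilon, w=110) cum 291
  y=15 (Beta, w=5) cum 296
⇒ y* = 11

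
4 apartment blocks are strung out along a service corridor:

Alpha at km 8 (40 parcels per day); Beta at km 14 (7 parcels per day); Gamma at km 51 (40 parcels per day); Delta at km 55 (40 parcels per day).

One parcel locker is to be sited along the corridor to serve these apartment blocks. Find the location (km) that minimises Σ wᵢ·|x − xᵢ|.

x = 51

For a sum of weighted absolute distances on a line, the optimum is the weighted median (not the mean). Total weight W = 127; half-weight = 63.5.
Sort by position and accumulate weight:
  km 8 (Alpha, w=40) → cum 40
  km 14 (Beta, w=7) → cum 47
  km 51 (Gamma, w=40) → cum 87  ≥ 63.5 → median here
  km 55 (Delta, w=40) → cum 127
Optimal location: km 51.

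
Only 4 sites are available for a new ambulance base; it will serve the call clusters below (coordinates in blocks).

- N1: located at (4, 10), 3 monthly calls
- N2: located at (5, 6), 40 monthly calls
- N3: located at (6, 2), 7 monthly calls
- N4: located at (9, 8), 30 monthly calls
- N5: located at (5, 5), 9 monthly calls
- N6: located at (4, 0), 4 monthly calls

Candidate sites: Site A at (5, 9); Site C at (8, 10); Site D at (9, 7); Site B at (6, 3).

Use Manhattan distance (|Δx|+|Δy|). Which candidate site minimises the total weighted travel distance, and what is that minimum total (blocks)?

Total weighted distance at each candidate:
  Site A (5, 9): total = 408
  Site C (8, 10): total = 580
  Site D (9, 7): total = 412
  Site B (6, 3): total = 481
Minimum is at Site A with total 408 blocks.

Site A, total 408 blocks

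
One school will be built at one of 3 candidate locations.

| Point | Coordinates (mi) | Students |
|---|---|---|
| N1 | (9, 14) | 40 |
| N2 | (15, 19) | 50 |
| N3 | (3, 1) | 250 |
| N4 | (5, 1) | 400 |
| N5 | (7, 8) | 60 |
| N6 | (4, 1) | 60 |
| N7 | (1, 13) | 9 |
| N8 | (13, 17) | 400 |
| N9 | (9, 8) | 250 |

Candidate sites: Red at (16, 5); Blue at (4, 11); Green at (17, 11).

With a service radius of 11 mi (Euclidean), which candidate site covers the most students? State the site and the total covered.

Coverage radius r = 11 mi; a point is covered iff (Δx)²+(Δy)² ≤ 11² = 121.
  Red (16, 5): covers {N5, N9} → 310
  Blue (4, 11): covers {N1, N3, N4, N5, N6, N7, N8, N9} → 1469
  Green (17, 11): covers {N1, N2, N5, N8, N9} → 800
Maximum coverage at Blue: 1469 students.

Blue, covering 1469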